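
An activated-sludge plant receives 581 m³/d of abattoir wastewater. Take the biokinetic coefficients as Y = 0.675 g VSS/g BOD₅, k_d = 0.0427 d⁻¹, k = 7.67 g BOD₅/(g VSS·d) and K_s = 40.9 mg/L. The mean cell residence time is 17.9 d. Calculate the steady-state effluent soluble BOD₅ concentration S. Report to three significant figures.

For a completely mixed reactor with recycle the Lawrence–McCarty relation gives S = K_s·(1 + k_d·θ_c) / [θ_c·(Y·k − k_d) − 1] = 40.9 × (1 + 0.0427 × 17.9) / [17.9 × (0.675 × 7.67 − 0.0427) − 1] = 72.16 / 90.91 = 0.7938 mg/L.

S ≈ 0.794 mg/L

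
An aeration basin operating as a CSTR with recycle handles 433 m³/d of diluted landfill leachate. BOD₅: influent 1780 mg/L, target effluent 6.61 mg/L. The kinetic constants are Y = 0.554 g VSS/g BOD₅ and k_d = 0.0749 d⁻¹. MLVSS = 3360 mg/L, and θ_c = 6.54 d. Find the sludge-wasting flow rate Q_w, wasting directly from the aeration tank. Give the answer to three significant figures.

Rearranging the biomass balance for a CMAS with decay, V = Y·Q·ΔS·θ_c / [X·(1+k_d θ_c)] = 0.554 × 433 × (1780 − 6.61) × 6.54 / [3360 × (1 + 0.0749 × 6.54)] = 2.78×10^6 / 5006 = 555.8 m³.
Wasting from the aeration tank: Q_w = V / θ_c = 555.8 / 6.54 = 84.98 m³/d.

Q_w ≈ 85.0 m³/d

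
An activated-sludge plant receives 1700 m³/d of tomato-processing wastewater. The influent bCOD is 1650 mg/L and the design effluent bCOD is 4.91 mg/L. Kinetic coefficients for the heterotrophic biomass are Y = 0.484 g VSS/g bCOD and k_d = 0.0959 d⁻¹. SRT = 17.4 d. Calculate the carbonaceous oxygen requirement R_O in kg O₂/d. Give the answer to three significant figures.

The observed yield is Y_obs = Y/(1 + k_d·θ_c) = 0.484 / (1 + 0.0959 × 17.4) = 0.484 / 2.669 = 0.1814 g VSS per g bCOD removed.
Mass of bCOD removed per day: Q(S₀ − S) = 1700 × 1645 g/m³ = 2797 kg/d.
P_X = Y_obs·Q·(S₀ − S) = 0.1814 × 2797 = 507.2 kg VSS/d.
Carbonaceous O₂ demand = substrate oxidised − cell-mass equivalent = 2797 − 1.42 × 507.2 = 2076 kg O₂/d.

R_O ≈ 2080 kg O₂/d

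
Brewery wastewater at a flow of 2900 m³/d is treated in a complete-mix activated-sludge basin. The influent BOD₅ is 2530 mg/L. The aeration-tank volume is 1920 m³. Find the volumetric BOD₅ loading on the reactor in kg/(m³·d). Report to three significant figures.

L_v ≈ 3.82 kg BOD₅/(m³·d)

Applied BOD₅ load per unit volume = Q·S₀/V = (2900 × 2530/1000)/1920 = 3.821 kg BOD₅·m⁻³·d⁻¹.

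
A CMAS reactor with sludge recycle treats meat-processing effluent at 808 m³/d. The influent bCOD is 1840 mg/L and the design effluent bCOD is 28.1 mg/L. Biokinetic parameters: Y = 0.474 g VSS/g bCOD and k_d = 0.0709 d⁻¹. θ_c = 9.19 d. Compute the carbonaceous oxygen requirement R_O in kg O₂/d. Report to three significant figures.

R_O ≈ 867 kg O₂/d

Correct the yield for decay: Y_obs = Y/(1 + k_d θ_c) = 0.474 / (1 + 0.0709 × 9.19) = 0.474 / 1.652 = 0.2870.
Mass of bCOD removed per day: Q(S₀ − S) = 808 × 1812 g/m³ = 1464 kg/d.
Biomass synthesised: P_X = Y_obs × 1464 = 420.2 kg VSS/d.
R_O = Q·(S₀ − S) − 1.42·P_X = 1464 − 1.42 × 420.2 = 867.4 kg O₂/d.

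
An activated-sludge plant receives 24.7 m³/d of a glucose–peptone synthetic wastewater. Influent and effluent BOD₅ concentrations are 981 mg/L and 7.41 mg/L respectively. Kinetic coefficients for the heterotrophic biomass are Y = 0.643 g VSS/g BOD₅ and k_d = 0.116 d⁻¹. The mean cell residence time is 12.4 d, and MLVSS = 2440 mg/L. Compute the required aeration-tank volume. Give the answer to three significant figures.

V ≈ 32.2 m³

Steady-state biomass mass balance: V·X·(1 + k_d·θ_c) = Y·Q·(S₀ − S)·θ_c, so V = 0.643 × 24.7 × (981 − 7.41) × 12.4 / [2440 × (1 + 0.116 × 12.4)] = 1.92×10^5 / 5950 = 32.23 m³.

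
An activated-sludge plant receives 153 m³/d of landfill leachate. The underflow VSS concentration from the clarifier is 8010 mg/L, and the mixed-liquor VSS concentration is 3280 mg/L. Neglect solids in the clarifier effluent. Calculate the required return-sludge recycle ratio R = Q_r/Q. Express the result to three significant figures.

R ≈ 0.693

Solids balance on the clarifier gives (1+R)X = R·X_r, so R = X/(X_r − X) = 3280 / (8010 − 3280) = 0.6934.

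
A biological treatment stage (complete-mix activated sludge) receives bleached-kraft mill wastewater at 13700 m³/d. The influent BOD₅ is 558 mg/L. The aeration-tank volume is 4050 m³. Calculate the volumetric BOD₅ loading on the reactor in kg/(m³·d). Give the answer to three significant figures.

Volumetric loading L_v = Q·S₀ / V = 13700 × 558 g/m³ / 4050 m³ = 1888 g/(m³·d) = 1.888 kg BOD₅/(m³·d).

L_v ≈ 1.89 kg BOD₅/(m³·d)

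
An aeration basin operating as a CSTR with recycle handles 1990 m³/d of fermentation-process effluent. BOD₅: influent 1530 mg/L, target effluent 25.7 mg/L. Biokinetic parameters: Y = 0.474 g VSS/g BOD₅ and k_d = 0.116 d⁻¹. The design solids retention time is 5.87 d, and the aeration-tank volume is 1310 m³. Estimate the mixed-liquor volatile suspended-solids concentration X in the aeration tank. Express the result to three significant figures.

X ≈ 3780 mg/L

X = Y·Q·ΔS·θ_c / [V·(1 + k_d θ_c)] = 0.474 × 1990 × (1530 − 25.7) × 5.87 / [1310 × (1 + 0.116 × 5.87)] = 3783 mg/L.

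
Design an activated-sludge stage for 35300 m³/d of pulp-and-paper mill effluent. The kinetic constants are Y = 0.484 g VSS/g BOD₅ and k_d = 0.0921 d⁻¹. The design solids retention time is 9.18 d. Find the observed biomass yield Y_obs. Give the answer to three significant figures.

Y_obs ≈ 0.262 g VSS/g BOD₅

Y_obs = Y / (1 + k_d θ_c) = 0.484 / (1 + 0.0921 × 9.18) = 0.484 / 1.845 = 0.2623.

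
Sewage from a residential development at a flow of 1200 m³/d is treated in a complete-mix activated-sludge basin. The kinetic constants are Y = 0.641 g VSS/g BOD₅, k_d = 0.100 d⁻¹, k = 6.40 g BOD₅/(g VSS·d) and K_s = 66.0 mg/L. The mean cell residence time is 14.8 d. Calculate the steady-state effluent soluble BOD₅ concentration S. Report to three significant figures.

S ≈ 2.81 mg/L

Effluent substrate depends only on kinetics and SRT: S = K_s(1 + k_d θ_c) / [θ_c(Yk − k_d) − 1] = 66.0 × (1 + 0.100 × 14.8) / [14.8 × (0.641 × 6.40 − 0.100) − 1] = 163.7 / 58.24 = 2.811 mg/L.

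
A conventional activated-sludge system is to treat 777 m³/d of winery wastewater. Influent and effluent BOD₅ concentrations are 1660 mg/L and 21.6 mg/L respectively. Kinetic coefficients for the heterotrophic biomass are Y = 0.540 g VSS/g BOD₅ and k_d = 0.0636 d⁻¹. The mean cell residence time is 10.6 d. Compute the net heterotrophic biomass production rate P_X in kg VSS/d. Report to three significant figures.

P_X ≈ 411 kg VSS/d

Correct the yield for decay: Y_obs = Y/(1 + k_d θ_c) = 0.540 / (1 + 0.0636 × 10.6) = 0.540 / 1.674 = 0.3225.
Q·(S₀ − S) = 777 × (1660 − 21.6) × 10⁻³ = 1273 kg/d removed.
P_X = Y_obs · Q(S₀ − S) = 0.3225 × 1273 = 410.6 kg VSS/d.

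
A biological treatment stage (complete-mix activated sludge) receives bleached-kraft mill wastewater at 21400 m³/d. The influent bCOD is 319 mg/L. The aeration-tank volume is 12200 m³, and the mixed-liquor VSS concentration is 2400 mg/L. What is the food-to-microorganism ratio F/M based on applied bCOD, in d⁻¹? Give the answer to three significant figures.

Food-to-microorganism ratio F/M = Q S₀ / (V X) = 21400 × 319 / (12200 × 2400) = 0.2331 d⁻¹.

F/M ≈ 0.233 d⁻¹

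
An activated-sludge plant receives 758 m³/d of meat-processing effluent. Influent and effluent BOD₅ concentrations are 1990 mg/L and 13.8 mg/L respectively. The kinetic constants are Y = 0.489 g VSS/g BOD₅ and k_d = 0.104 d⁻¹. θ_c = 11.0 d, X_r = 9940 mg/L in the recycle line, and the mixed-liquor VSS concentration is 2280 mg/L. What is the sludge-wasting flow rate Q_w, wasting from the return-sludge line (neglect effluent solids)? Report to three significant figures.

Q_w ≈ 34.4 m³/d

Rearranging the biomass balance for a CMAS with decay, V = Y·Q·ΔS·θ_c / [X·(1+k_d θ_c)] = 0.489 × 758 × (1990 − 13.8) × 11.0 / [2280 × (1 + 0.104 × 11.0)] = 8.06×10^6 / 4888 = 1648 m³.
Wasting from the return line (neglecting effluent solids): Q_w = V·X / (θ_c·X_r) = 1648 × 2280 / (11.0 × 9940) = 34.37 m³/d.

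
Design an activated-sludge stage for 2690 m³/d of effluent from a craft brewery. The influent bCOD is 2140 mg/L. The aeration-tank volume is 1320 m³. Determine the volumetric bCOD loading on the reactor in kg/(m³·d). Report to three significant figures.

Volumetric loading L_v = Q·S₀ / V = 2690 × 2140 g/m³ / 1320 m³ = 4361 g/(m³·d) = 4.361 kg bCOD/(m³·d).

L_v ≈ 4.36 kg bCOD/(m³·d)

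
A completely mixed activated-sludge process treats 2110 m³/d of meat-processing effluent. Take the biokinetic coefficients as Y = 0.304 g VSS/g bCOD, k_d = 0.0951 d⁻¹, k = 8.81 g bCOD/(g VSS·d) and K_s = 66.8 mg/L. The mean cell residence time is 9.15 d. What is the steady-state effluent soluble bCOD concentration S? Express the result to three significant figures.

Effluent substrate depends only on kinetics and SRT: S = K_s(1 + k_d θ_c) / [θ_c(Yk − k_d) − 1] = 66.8 × (1 + 0.0951 × 9.15) / [9.15 × (0.304 × 8.81 − 0.0951) − 1] = 124.9 / 22.64 = 5.519 mg/L.

S ≈ 5.52 mg/L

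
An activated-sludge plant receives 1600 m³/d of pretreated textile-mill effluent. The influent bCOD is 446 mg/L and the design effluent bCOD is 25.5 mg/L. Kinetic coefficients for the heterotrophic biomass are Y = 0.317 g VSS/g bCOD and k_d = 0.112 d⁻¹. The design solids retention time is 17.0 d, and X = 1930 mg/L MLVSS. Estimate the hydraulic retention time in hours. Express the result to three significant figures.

τ ≈ 9.70 h

From the SRT design equation V = Y Q (S₀−S) θ_c / [X (1 + k_d θ_c)] = 0.317 × 1600 × (446 − 25.5) × 17.0 / [1930 × (1 + 0.112 × 17.0)] = 3.63×10^6 / 5605 = 646.9 m³.
τ = V/Q = 646.9/1600 = 0.4043 d, or 9.704 h.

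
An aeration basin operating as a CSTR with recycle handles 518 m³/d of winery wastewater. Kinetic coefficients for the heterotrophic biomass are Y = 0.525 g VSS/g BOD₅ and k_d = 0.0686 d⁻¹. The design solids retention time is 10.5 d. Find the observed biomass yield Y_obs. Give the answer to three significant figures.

Y_obs ≈ 0.305 g VSS/g BOD₅

Y_obs = Y / (1 + k_d θ_c) = 0.525 / (1 + 0.0686 × 10.5) = 0.525 / 1.720 = 0.3052.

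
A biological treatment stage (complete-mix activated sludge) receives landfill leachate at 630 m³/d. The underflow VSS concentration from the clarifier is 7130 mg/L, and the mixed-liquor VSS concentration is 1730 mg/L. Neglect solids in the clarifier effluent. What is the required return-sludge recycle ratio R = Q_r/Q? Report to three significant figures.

Mass balance around the secondary clarifier (neglecting effluent solids): R = X / (X_r − X) = 1730 / (7130 − 1730) = 0.3204.

R ≈ 0.320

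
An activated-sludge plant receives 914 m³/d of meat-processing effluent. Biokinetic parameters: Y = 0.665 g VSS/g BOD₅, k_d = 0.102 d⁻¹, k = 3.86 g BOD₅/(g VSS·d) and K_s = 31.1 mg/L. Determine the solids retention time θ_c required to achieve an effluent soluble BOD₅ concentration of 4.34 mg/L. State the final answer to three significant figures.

θ_c ≈ 4.71 d

At the target effluent, Y k S/(K_s+S) = 0.665×3.86×4.34/35.44 = 0.3143 d⁻¹.
1/θ_c = 0.3143 − 0.102 = 0.2123 d⁻¹, so θ_c = 4.709 d.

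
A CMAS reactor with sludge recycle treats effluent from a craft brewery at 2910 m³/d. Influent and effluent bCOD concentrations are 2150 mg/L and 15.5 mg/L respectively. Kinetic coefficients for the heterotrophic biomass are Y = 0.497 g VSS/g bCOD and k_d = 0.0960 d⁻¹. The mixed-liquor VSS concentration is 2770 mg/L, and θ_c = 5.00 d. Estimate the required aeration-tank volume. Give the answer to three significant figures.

Steady-state biomass mass balance: V·X·(1 + k_d·θ_c) = Y·Q·(S₀ − S)·θ_c, so V = 0.497 × 2910 × (2150 − 15.5) × 5.00 / [2770 × (1 + 0.0960 × 5.00)] = 1.54×10^7 / 4100 = 3765 m³.

V ≈ 3770 m³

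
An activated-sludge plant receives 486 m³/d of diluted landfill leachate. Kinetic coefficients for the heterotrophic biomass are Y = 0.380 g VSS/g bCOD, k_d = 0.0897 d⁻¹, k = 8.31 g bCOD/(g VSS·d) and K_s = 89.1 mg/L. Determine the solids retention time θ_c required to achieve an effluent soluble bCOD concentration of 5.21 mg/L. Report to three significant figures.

θ_c ≈ 11.8 d

Specific growth rate at S = 5.21 mg/L: μ = YkS/(K_s+S) = 0.380·8.31·5.21/(89.1+5.21) = 0.1744 d⁻¹.
θ_c = 1/(μ − k_d) = 1/(0.1744 − 0.0897) = 1/0.08475 = 11.80 d.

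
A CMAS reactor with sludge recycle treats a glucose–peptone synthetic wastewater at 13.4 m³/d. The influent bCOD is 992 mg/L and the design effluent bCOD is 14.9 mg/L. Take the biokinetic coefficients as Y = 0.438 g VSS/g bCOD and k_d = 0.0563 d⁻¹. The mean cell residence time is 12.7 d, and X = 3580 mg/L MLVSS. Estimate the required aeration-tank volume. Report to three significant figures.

V ≈ 11.9 m³

Steady-state biomass mass balance: V·X·(1 + k_d·θ_c) = Y·Q·(S₀ − S)·θ_c, so V = 0.438 × 13.4 × (992 − 14.9) × 12.7 / [3580 × (1 + 0.0563 × 12.7)] = 7.28×10^4 / 6140 = 11.86 m³.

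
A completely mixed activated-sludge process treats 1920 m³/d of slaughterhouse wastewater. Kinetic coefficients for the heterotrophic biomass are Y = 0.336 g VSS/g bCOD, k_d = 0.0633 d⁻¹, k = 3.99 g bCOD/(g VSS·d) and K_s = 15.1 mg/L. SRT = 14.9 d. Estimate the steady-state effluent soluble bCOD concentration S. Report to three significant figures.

For a completely mixed reactor with recycle the Lawrence–McCarty relation gives S = K_s·(1 + k_d·θ_c) / [θ_c·(Y·k − k_d) − 1] = 15.1 × (1 + 0.0633 × 14.9) / [14.9 × (0.336 × 3.99 − 0.0633) − 1] = 29.34 / 18.03 = 1.627 mg/L.

S ≈ 1.63 mg/L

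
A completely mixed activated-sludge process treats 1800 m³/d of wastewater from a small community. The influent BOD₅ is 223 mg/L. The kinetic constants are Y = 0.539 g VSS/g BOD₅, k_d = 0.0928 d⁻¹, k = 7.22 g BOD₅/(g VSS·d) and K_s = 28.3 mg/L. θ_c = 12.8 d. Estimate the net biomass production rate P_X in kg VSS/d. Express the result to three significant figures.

P_X ≈ 98.3 kg VSS/d

From the Monod/SRT balance for a CMAS, S = K_s·(1+k_d θ_c)/[θ_c·(Y k − k_d) − 1] = 28.3 × (1 + 0.0928 × 12.8) / [12.8 × (0.539 × 7.22 − 0.0928) − 1] = 61.92 / 47.62 = 1.300 mg/L.
The observed yield is Y_obs = Y/(1 + k_d·θ_c) = 0.539 / (1 + 0.0928 × 12.8) = 0.539 / 2.188 = 0.2464 g VSS per g BOD₅ removed.
Q·(S₀ − S) = 1800 × (223 − 1.30) × 10⁻³ = 399.1 kg/d removed.
So the net sludge growth is P_X = 0.2464 × 399.1 = 98.31 kg VSS/d.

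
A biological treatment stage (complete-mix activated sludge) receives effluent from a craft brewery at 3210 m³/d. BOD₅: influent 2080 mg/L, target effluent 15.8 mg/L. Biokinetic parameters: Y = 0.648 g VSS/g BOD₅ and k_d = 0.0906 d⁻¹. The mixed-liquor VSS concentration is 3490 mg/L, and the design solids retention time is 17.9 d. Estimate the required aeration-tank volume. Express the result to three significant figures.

V ≈ 8400 m³

Rearranging the biomass balance for a CMAS with decay, V = Y·Q·ΔS·θ_c / [X·(1+k_d θ_c)] = 0.648 × 3210 × (2080 − 15.8) × 17.9 / [3490 × (1 + 0.0906 × 17.9)] = 7.69×10^7 / 9150 = 8400 m³.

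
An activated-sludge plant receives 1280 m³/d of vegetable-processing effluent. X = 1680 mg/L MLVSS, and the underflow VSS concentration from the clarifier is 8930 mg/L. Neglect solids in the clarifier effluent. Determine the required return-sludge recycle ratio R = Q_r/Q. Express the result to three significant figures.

R ≈ 0.232

Solids balance on the clarifier gives (1+R)X = R·X_r, so R = X/(X_r − X) = 1680 / (8930 − 1680) = 0.2317.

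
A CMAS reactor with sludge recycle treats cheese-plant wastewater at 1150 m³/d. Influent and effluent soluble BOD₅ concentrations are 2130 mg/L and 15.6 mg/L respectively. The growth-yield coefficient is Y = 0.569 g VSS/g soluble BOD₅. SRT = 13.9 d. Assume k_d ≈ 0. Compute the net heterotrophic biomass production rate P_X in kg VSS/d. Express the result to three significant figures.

P_X ≈ 1380 kg VSS/d

With endogenous decay neglected, the observed yield equals the true yield: Y_obs = Y = 0.569 g VSS/g soluble BOD₅.
Mass of soluble BOD₅ removed per day: Q(S₀ − S) = 1150 × 2114 g/m³ = 2432 kg/d.
So the net sludge growth is P_X = 0.5690 × 2432 = 1384 kg VSS/d.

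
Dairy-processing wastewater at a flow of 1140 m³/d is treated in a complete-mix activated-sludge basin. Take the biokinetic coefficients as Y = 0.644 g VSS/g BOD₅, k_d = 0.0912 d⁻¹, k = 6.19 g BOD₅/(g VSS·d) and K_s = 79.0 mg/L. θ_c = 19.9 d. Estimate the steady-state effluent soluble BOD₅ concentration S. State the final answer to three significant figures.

S ≈ 2.91 mg/L

From the Monod/SRT balance for a CMAS, S = K_s·(1+k_d θ_c)/[θ_c·(Y k − k_d) − 1] = 79.0 × (1 + 0.0912 × 19.9) / [19.9 × (0.644 × 6.19 − 0.0912) − 1] = 222.4 / 76.51 = 2.906 mg/L.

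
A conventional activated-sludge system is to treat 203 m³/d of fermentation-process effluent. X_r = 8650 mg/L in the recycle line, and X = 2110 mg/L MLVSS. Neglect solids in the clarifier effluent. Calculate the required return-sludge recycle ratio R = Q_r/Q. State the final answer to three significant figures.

R ≈ 0.323

Mass balance around the secondary clarifier (neglecting effluent solids): R = X / (X_r − X) = 2110 / (8650 − 2110) = 0.3226.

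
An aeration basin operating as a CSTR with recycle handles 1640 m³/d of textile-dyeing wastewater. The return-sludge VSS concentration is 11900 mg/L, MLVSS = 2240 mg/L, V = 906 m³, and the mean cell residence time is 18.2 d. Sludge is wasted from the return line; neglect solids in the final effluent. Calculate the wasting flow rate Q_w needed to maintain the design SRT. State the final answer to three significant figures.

Q_w ≈ 9.37 m³/d

θ_c = V·X/(Q_w·X_r) when wasting from the recycle, so Q_w = V·X/(θ_c·X_r) = 906.0 × 2240 / (18.2 × 11900) = 9.370 m³/d.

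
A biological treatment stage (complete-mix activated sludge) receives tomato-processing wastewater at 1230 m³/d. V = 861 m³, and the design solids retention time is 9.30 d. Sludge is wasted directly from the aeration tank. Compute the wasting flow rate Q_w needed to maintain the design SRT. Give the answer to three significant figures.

Q_w ≈ 92.6 m³/d

For wasting at MLVSS concentration, Q_w = V/θ_c = 861.0/9.30 = 92.58 m³/d.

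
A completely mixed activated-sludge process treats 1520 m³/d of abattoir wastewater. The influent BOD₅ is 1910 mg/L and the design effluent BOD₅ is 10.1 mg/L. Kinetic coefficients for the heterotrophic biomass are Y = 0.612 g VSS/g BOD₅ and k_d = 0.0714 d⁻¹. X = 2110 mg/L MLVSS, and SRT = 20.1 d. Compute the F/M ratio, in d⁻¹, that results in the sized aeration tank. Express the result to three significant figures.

Steady-state biomass mass balance: V·X·(1 + k_d·θ_c) = Y·Q·(S₀ − S)·θ_c, so V = 0.612 × 1520 × (1910 − 10.1) × 20.1 / [2110 × (1 + 0.0714 × 20.1)] = 3.55×10^7 / 5138 = 6914 m³.
Food-to-microorganism ratio F/M = Q S₀ / (V X) = 1520 × 1910 / (6914 × 2110) = 0.1990 d⁻¹.

F/M ≈ 0.199 d⁻¹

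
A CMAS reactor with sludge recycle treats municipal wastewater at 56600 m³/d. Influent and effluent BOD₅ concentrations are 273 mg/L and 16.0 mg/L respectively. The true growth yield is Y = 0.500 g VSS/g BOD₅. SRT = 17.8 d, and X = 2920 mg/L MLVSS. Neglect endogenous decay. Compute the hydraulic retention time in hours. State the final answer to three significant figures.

τ ≈ 18.8 h

With k_d = 0 the design equation reduces to V = Y Q (S₀−S) θ_c / X = 0.500 × 56600 × (273 − 16.0) × 17.8 / 2920 = 44336 m³.
Hydraulic retention time τ = V/Q = 44336 / 56600 = 0.7833 d = 18.80 h.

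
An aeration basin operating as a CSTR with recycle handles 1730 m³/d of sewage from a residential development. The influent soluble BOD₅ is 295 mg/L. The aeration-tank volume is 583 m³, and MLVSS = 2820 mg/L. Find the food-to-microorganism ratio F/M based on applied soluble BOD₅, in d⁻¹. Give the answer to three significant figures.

Food-to-microorganism ratio F/M = Q S₀ / (V X) = 1730 × 295 / (583.0 × 2820) = 0.3104 d⁻¹.

F/M ≈ 0.310 d⁻¹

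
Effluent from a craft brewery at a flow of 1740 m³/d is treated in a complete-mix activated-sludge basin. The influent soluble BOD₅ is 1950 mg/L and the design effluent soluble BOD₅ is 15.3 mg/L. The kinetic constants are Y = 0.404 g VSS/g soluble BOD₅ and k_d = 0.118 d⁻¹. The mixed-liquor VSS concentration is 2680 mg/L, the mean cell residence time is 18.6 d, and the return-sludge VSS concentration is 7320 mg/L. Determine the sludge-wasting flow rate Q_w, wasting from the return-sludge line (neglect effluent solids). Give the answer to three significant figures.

From the SRT design equation V = Y Q (S₀−S) θ_c / [X (1 + k_d θ_c)] = 0.404 × 1740 × (1950 − 15.3) × 18.6 / [2680 × (1 + 0.118 × 18.6)] = 2.53×10^7 / 8562 = 2954 m³.
Q_w = (V·X)/(θ_c X_r) = 2954 × 2680 / (18.6 × 7320) = 58.16 m³/d.

Q_w ≈ 58.2 m³/d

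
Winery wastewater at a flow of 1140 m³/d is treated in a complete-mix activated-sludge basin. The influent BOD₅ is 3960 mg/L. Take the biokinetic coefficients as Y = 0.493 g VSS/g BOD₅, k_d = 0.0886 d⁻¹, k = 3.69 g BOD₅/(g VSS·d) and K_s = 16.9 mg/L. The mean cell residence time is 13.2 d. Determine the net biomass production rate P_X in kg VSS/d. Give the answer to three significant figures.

P_X ≈ 1030 kg VSS/d

For a completely mixed reactor with recycle the Lawrence–McCarty relation gives S = K_s·(1 + k_d·θ_c) / [θ_c·(Y·k − k_d) − 1] = 16.9 × (1 + 0.0886 × 13.2) / [13.2 × (0.493 × 3.69 − 0.0886) − 1] = 36.66 / 21.84 = 1.679 mg/L.
Observed yield with endogenous decay: Y_obs = Y / (1 + k_d·θ_c) = 0.493 / (1 + 0.0886 × 13.2) = 0.493 / 2.170 = 0.2272 g VSS/g BOD₅.
ΔS = 3960 − 1.68 = 3958 mg/L, so the substrate removal rate is 1140 × 3958/1000 = 4512 kg BOD₅/d.
Net biomass production P_X = Y_obs × Q·(S₀ − S) = 0.2272 × 4512 = 1025 kg VSS/d.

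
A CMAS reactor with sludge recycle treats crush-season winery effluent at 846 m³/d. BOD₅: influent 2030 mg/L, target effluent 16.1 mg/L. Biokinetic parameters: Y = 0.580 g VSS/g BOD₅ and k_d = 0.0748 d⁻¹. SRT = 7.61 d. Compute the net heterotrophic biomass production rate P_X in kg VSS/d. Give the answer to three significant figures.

P_X ≈ 630 kg VSS/d

The observed yield is Y_obs = Y/(1 + k_d·θ_c) = 0.580 / (1 + 0.0748 × 7.61) = 0.580 / 1.569 = 0.3696 g VSS per g BOD₅ removed.
Substrate removed = Q·(S₀ − S) = 846 m³/d × (2030 − 16.1) g/m³ = 1.7×10^6 g/d = 1704 kg/d.
Net biomass production P_X = Y_obs × Q·(S₀ − S) = 0.3696 × 1704 = 629.7 kg VSS/d.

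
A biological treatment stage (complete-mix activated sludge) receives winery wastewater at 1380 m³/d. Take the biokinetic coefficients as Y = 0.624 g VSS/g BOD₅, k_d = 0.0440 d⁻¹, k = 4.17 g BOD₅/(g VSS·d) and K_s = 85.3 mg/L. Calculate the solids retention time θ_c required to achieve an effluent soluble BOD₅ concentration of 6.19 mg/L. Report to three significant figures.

From 1/θ_c = Y·k·S/(K_s + S) − k_d: Y·k·S/(K_s+S) = 0.624 × 4.17 × 6.19 / (85.3 + 6.19) = 0.1761 d⁻¹.
θ_c = 1/(μ − k_d) = 1/(0.1761 − 0.0440) = 1/0.1321 = 7.573 d.

θ_c ≈ 7.57 d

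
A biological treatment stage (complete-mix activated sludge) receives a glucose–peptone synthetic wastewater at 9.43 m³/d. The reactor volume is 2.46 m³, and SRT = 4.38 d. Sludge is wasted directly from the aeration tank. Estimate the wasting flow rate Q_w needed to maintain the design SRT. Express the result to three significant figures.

Q_w ≈ 0.562 m³/d

Wasting from the aeration tank: Q_w = V / θ_c = 2.460 / 4.38 = 0.5616 m³/d.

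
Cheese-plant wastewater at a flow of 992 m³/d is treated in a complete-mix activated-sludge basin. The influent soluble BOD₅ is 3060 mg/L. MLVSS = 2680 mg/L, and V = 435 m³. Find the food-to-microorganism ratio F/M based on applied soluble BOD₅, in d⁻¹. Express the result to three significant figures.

F/M = applied load / biomass = Q·S₀/(V·X) = 992 × 3060 / (435.0 × 2680) = 2.604 d⁻¹.

F/M ≈ 2.60 d⁻¹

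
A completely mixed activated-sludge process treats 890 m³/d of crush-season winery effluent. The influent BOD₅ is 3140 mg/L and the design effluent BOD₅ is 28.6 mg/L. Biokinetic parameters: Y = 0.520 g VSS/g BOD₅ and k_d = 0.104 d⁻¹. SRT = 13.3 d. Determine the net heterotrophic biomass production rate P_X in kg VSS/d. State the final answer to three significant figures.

P_X ≈ 604 kg VSS/d

Observed yield with endogenous decay: Y_obs = Y / (1 + k_d·θ_c) = 0.520 / (1 + 0.104 × 13.3) = 0.520 / 2.383 = 0.2182 g VSS/g BOD₅.
Mass of BOD₅ removed per day: Q(S₀ − S) = 890 × 3111 g/m³ = 2769 kg/d.
Net biomass production P_X = Y_obs × Q·(S₀ − S) = 0.2182 × 2769 = 604.2 kg VSS/d.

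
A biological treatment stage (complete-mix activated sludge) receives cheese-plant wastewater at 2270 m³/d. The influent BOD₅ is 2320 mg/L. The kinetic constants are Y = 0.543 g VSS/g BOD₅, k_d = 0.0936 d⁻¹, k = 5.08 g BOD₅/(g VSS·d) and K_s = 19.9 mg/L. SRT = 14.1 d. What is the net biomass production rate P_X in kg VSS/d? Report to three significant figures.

For a completely mixed reactor with recycle the Lawrence–McCarty relation gives S = K_s·(1 + k_d·θ_c) / [θ_c·(Y·k − k_d) − 1] = 19.9 × (1 + 0.0936 × 14.1) / [14.1 × (0.543 × 5.08 − 0.0936) − 1] = 46.16 / 36.57 = 1.262 mg/L.
Y_obs = Y / (1 + k_d θ_c) = 0.543 / (1 + 0.0936 × 14.1) = 0.543 / 2.320 = 0.2341.
ΔS = 2320 − 1.26 = 2319 mg/L, so the substrate removal rate is 2270 × 2319/1000 = 5264 kg BOD₅/d.
P_X = Y_obs · Q(S₀ − S) = 0.2341 × 5264 = 1232 kg VSS/d.

P_X ≈ 1230 kg VSS/d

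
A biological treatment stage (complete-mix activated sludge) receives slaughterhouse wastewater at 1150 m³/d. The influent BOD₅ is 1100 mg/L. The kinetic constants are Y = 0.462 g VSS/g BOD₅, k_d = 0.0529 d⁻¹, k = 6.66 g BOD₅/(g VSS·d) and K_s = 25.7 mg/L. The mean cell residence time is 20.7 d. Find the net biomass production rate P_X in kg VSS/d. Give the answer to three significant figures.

P_X ≈ 279 kg VSS/d

Effluent substrate depends only on kinetics and SRT: S = K_s(1 + k_d θ_c) / [θ_c(Yk − k_d) − 1] = 25.7 × (1 + 0.0529 × 20.7) / [20.7 × (0.462 × 6.66 − 0.0529) − 1] = 53.84 / 61.60 = 0.8741 mg/L.
The observed yield is Y_obs = Y/(1 + k_d·θ_c) = 0.462 / (1 + 0.0529 × 20.7) = 0.462 / 2.095 = 0.2205 g VSS per g BOD₅ removed.
ΔS = 1100 − 0.874 = 1099 mg/L, so the substrate removal rate is 1150 × 1099/1000 = 1264 kg BOD₅/d.
Net biomass production P_X = Y_obs × Q·(S₀ − S) = 0.2205 × 1264 = 278.7 kg VSS/d.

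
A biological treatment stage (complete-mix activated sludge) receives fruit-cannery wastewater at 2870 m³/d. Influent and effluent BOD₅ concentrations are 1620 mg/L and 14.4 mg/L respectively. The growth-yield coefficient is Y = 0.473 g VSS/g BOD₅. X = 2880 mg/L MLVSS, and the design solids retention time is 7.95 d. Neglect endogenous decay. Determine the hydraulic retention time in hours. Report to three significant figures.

Biomass mass balance (decay neglected): V·X = Y·Q·(S₀ − S)·θ_c, so V = 0.473 × 2870 × (1620 − 14.4) × 7.95 / 2880 = 6017 m³.
Hydraulic retention time τ = V/Q = 6017 / 2870 = 2.096 d = 50.31 h.

τ ≈ 50.3 h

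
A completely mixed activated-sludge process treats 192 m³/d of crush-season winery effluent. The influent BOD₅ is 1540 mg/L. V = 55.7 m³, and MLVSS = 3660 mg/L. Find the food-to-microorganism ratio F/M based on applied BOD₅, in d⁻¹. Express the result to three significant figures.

F/M = Q·S₀ / (V·X) = 192 × 1540 / (55.70 × 3660) = 1.450 g BOD₅·(g VSS·d)⁻¹.

F/M ≈ 1.45 d⁻¹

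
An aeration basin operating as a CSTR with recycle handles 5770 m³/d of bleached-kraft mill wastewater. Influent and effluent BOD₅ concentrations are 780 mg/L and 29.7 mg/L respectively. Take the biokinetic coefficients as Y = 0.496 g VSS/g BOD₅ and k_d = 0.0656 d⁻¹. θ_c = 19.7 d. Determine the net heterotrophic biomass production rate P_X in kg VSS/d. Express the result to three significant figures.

The observed yield is Y_obs = Y/(1 + k_d·θ_c) = 0.496 / (1 + 0.0656 × 19.7) = 0.496 / 2.292 = 0.2164 g VSS per g BOD₅ removed.
Substrate removed = Q·(S₀ − S) = 5770 m³/d × (780 − 29.7) g/m³ = 4.33×10^6 g/d = 4329 kg/d.
So the net sludge growth is P_X = 0.2164 × 4329 = 936.7 kg VSS/d.

P_X ≈ 937 kg VSS/d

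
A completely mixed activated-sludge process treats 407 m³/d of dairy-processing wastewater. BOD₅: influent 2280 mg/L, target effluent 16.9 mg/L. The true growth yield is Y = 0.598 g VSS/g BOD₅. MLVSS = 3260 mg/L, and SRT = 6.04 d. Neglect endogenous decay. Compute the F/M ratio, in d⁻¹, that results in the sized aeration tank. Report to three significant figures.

F/M ≈ 0.279 d⁻¹

V·X = Y·Q·ΔS·θ_c gives V = 0.598 × 407 × (2280 − 16.9) × 6.04 / 3260 = 1021 m³.
F/M = applied load / biomass = Q·S₀/(V·X) = 407 × 2280 / (1021 × 3260) = 0.2789 d⁻¹.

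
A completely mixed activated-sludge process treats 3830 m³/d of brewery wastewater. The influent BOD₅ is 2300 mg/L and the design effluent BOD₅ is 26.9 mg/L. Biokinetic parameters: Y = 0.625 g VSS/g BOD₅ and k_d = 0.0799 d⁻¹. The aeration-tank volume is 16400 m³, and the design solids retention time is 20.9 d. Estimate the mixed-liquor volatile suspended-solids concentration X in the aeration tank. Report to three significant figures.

X ≈ 2600 mg/L

From V·X·(1 + k_d·θ_c) = Y·Q·(S₀ − S)·θ_c: X = 0.625 × 3830 × (2300 − 26.9) × 20.9 / [16400 × (1 + 0.0799 × 20.9)] = 2597 mg/L.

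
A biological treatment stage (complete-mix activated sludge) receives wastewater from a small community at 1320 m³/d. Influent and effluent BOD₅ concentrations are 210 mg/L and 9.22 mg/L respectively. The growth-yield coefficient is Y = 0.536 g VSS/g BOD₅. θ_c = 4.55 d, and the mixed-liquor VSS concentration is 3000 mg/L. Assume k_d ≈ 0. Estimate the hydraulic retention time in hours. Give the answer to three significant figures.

τ ≈ 3.92 h

V·X = Y·Q·ΔS·θ_c gives V = 0.536 × 1320 × (210 − 9.22) × 4.55 / 3000 = 215.5 m³.
Hydraulic retention time τ = V/Q = 215.5 / 1320 = 0.1632 d = 3.917 h.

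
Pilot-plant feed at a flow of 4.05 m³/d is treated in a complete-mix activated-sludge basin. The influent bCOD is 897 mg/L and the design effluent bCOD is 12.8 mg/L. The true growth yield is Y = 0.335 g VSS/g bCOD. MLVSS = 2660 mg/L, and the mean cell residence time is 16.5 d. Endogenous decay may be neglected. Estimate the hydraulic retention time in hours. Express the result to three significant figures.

V·X = Y·Q·ΔS·θ_c gives V = 0.335 × 4.05 × (897 − 12.8) × 16.5 / 2660 = 7.441 m³.
Hydraulic retention time τ = V/Q = 7.441 / 4.05 = 1.837 d = 44.10 h.

τ ≈ 44.1 h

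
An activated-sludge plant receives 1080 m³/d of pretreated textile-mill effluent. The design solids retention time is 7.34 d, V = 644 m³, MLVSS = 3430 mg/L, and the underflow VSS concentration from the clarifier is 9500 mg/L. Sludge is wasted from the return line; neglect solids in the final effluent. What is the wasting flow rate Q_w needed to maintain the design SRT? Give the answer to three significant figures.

Q_w ≈ 31.7 m³/d

θ_c = V·X/(Q_w·X_r) when wasting from the recycle, so Q_w = V·X/(θ_c·X_r) = 644.0 × 3430 / (7.34 × 9500) = 31.68 m³/d.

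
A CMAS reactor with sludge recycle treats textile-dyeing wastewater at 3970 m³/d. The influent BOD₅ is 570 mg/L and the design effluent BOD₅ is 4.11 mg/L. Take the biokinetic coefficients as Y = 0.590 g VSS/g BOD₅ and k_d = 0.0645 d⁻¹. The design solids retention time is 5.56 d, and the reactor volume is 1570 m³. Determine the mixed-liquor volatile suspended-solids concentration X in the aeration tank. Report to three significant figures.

X ≈ 3460 mg/L

Solving the biomass balance for X: X = Y Q (S₀−S) θ_c / [V (1+k_d θ_c)] = 0.590 × 3970 × (570 − 4.11) × 5.56 / [1570 × (1 + 0.0645 × 5.56)] = 3455 mg/L.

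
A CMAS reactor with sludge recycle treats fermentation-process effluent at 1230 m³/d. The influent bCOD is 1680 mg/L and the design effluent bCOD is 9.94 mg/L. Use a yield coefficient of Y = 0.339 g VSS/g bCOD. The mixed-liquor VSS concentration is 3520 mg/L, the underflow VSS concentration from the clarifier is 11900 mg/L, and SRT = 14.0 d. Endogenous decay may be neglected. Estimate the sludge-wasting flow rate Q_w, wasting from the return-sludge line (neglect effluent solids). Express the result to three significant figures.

Q_w ≈ 58.5 m³/d

Biomass mass balance (decay neglected): V·X = Y·Q·(S₀ − S)·θ_c, so V = 0.339 × 1230 × (1680 − 9.94) × 14.0 / 3520 = 2770 m³.
θ_c = V·X/(Q_w·X_r) when wasting from the recycle, so Q_w = V·X/(θ_c·X_r) = 2770 × 3520 / (14.0 × 11900) = 58.52 m³/d.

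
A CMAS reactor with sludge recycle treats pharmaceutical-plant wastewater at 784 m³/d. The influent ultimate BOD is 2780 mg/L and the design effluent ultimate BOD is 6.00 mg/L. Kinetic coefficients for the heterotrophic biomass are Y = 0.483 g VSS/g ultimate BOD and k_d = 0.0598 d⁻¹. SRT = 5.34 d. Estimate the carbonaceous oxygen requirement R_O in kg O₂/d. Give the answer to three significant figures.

R_O ≈ 1040 kg O₂/d

Observed yield with endogenous decay: Y_obs = Y / (1 + k_d·θ_c) = 0.483 / (1 + 0.0598 × 5.34) = 0.483 / 1.319 = 0.3661 g VSS/g ultimate BOD.
ΔS = 2780 − 6.00 = 2774 mg/L, so the substrate removal rate is 784 × 2774/1000 = 2175 kg ultimate BOD/d.
P_X = Y_obs·Q·(S₀ − S) = 0.3661 × 2175 = 796.2 kg VSS/d.
R_O = Q·(S₀ − S) − 1.42·P_X = 2175 − 1.42 × 796.2 = 1044 kg O₂/d.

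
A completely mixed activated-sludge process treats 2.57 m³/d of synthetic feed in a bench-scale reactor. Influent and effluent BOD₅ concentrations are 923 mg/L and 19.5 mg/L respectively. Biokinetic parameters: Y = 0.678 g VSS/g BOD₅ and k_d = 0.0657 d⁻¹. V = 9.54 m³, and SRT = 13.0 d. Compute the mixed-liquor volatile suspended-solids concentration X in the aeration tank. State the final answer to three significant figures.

X = Y·Q·ΔS·θ_c / [V·(1 + k_d θ_c)] = 0.678 × 2.57 × (923 − 19.5) × 13.0 / [9.54 × (1 + 0.0657 × 13.0)] = 1157 mg/L.

X ≈ 1160 mg/L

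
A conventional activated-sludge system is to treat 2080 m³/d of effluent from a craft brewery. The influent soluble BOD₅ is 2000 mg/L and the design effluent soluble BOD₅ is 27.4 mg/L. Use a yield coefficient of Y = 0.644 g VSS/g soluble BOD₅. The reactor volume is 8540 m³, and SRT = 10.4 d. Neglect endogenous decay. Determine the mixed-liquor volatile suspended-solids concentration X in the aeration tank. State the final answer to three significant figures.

Without decay, X = Y Q (S₀−S) θ_c / V = 0.644 × 2080 × (2000 − 27.4) × 10.4 / 8540 = 3218 mg/L.

X ≈ 3220 mg/L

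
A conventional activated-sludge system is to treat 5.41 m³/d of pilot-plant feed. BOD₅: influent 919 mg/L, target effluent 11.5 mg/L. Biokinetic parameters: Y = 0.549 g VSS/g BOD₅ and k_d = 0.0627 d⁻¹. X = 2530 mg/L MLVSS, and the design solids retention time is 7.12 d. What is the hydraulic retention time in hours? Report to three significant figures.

Rearranging the biomass balance for a CMAS with decay, V = Y·Q·ΔS·θ_c / [X·(1+k_d θ_c)] = 0.549 × 5.41 × (919 − 11.5) × 7.12 / [2530 × (1 + 0.0627 × 7.12)] = 1.92×10^4 / 3659 = 5.244 m³.
HRT = V/Q = 5.244 m³ / 5.41 m³·d⁻¹ = 0.9694 d × 24 = 23.26 h.

τ ≈ 23.3 h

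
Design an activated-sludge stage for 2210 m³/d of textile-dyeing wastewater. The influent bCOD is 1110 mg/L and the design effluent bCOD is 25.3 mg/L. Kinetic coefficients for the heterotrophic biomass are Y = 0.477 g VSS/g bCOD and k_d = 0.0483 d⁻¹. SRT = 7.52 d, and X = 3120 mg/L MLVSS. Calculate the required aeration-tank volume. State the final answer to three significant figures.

From the SRT design equation V = Y Q (S₀−S) θ_c / [X (1 + k_d θ_c)] = 0.477 × 2210 × (1110 − 25.3) × 7.52 / [3120 × (1 + 0.0483 × 7.52)] = 8.6×10^6 / 4253 = 2022 m³.

V ≈ 2020 m³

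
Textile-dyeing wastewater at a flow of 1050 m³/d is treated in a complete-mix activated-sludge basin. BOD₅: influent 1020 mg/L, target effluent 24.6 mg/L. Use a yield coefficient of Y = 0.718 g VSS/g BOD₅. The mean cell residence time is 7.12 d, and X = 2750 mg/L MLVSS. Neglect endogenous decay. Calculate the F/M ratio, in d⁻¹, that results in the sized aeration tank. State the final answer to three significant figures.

With k_d = 0 the design equation reduces to V = Y Q (S₀−S) θ_c / X = 0.718 × 1050 × (1020 − 24.6) × 7.12 / 2750 = 1943 m³.
F/M = applied load / biomass = Q·S₀/(V·X) = 1050 × 1020 / (1943 × 2750) = 0.2004 d⁻¹.

F/M ≈ 0.200 d⁻¹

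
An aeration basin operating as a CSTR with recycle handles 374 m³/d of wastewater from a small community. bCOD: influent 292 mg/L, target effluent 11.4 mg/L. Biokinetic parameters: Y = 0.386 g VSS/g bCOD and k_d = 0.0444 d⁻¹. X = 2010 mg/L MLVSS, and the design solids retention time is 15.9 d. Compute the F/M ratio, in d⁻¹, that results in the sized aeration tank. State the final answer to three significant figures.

Rearranging the biomass balance for a CMAS with decay, V = Y·Q·ΔS·θ_c / [X·(1+k_d θ_c)] = 0.386 × 374 × (292 − 11.4) × 15.9 / [2010 × (1 + 0.0444 × 15.9)] = 6.44×10^5 / 3429 = 187.8 m³.
Food-to-microorganism ratio F/M = Q S₀ / (V X) = 374 × 292 / (187.8 × 2010) = 0.2893 d⁻¹.

F/M ≈ 0.289 d⁻¹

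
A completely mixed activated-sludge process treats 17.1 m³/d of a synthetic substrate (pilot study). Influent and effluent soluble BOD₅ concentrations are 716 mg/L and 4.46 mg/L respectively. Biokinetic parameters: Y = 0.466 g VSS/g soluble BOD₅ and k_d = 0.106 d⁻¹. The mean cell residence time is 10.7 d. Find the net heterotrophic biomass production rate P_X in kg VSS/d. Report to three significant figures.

P_X ≈ 2.66 kg VSS/d

Observed yield with endogenous decay: Y_obs = Y / (1 + k_d·θ_c) = 0.466 / (1 + 0.106 × 10.7) = 0.466 / 2.134 = 0.2183 g VSS/g soluble BOD₅.
Q·(S₀ − S) = 17.1 × (716 − 4.46) × 10⁻³ = 12.17 kg/d removed.
Net biomass production P_X = Y_obs × Q·(S₀ − S) = 0.2183 × 12.17 = 2.657 kg VSS/d.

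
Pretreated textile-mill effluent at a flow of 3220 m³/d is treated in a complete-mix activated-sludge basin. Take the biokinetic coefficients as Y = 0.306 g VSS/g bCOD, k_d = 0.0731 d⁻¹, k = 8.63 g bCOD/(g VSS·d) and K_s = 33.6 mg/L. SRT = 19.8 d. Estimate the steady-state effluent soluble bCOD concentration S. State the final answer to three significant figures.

S ≈ 1.65 mg/L

From the Monod/SRT balance for a CMAS, S = K_s·(1+k_d θ_c)/[θ_c·(Y k − k_d) − 1] = 33.6 × (1 + 0.0731 × 19.8) / [19.8 × (0.306 × 8.63 − 0.0731) − 1] = 82.23 / 49.84 = 1.650 mg/L.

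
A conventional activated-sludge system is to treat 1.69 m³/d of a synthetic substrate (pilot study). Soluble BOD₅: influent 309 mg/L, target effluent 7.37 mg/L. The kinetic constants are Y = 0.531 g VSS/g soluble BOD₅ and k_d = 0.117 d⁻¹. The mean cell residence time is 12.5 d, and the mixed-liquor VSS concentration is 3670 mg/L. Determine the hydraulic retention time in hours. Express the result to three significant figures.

From the SRT design equation V = Y Q (S₀−S) θ_c / [X (1 + k_d θ_c)] = 0.531 × 1.69 × (309 − 7.37) × 12.5 / [3670 × (1 + 0.117 × 12.5)] = 3.38×10^3 / 9037 = 0.3744 m³.
HRT = V/Q = 0.3744 m³ / 1.69 m³·d⁻¹ = 0.2215 d × 24 = 5.317 h.

τ ≈ 5.32 h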